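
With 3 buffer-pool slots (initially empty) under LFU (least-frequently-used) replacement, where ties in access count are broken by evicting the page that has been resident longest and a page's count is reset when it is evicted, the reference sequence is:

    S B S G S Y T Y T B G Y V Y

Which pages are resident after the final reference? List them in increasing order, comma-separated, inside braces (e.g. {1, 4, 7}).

S → miss, frames {S}
B → miss, frames {S,B}
S → hit
G → miss, frames {S,B,G}
S → hit
Y → miss, evict B, frames {S,G,Y}
T → miss, evict G, frames {S,Y,T}
Y → hit
T → hit
B → miss, evict Y, frames {S,T,B}
G → miss, evict B, frames {S,T,G}
Y → miss, evict G, frames {S,T,Y}
V → miss, evict Y, frames {S,T,V}
Y → miss, evict V, frames {S,T,Y}

{S, T, Y}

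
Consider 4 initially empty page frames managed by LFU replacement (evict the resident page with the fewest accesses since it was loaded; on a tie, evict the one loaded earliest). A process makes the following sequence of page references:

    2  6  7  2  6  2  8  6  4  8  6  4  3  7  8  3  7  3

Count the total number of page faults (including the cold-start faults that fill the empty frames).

2 -> miss, frames [2]
6 -> miss, frames [2, 6]
7 -> miss, frames [2, 6, 7]
2 -> hit
6 -> hit
2 -> hit
8 -> miss, frames [2, 6, 7, 8]
6 -> hit
4 -> miss, evict 7, frames [2, 6, 8, 4]
8 -> hit
6 -> hit
4 -> hit
3 -> miss, evict 8, frames [2, 6, 4, 3]
7 -> miss, evict 3, frames [2, 6, 4, 7]
8 -> miss, evict 7, frames [2, 6, 4, 8]
3 -> miss, evict 8, frames [2, 6, 4, 3]
7 -> miss, evict 3, frames [2, 6, 4, 7]
3 -> miss, evict 7, frames [2, 6, 4, 3]
Page faults: 11.

11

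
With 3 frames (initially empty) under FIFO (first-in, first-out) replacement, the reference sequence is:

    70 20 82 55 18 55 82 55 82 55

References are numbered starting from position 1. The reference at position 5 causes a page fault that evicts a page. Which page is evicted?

20

pos 1: 70 → miss, frames [70]
pos 2: 20 → miss, frames [70, 20]
pos 3: 82 → miss, frames [70, 20, 82]
pos 4: 55 → miss, evict 70, frames [20, 82, 55]
pos 5: 18 → miss, evict 20, frames [82, 55, 18]
At position 5, page 20 is evicted.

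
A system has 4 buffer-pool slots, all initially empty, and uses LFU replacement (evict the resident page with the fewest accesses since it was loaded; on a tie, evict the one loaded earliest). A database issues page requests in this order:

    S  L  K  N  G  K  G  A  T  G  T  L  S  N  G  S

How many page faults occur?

11

S -> miss, frames (S)
L -> miss, frames (S L)
K -> miss, frames (S L K)
N -> miss, frames (S L K N)
G -> miss, evict S, frames (L K N G)
K -> hit
G -> hit
A -> miss, evict L, frames (K N G A)
T -> miss, evict N, frames (K G A T)
G -> hit
T -> hit
L -> miss, evict A, frames (K G T L)
S -> miss, evict L, frames (K G T S)
N -> miss, evict S, frames (K G T N)
G -> hit
S -> miss, evict N, frames (K G T S)
Page faults: 11.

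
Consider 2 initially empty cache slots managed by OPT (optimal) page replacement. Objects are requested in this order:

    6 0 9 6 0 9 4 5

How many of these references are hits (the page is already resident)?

6: fault, frames {6}
0: fault, frames {6,0}
9: fault, evict 0, frames {6,9}
6: hit
0: fault, evict 6, frames {9,0}
9: hit
4: fault, evict 0, frames {9,4}
5: fault, evict 4, frames {9,5}
Hits: 2.

2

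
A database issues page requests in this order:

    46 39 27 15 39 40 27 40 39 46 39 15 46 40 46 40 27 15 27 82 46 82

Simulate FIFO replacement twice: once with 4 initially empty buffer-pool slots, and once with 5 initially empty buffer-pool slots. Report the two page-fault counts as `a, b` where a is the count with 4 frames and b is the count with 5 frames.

11, 7

4 frames: F F F F . F . . . F F . . . . . F F . F F . → 11 faults.
5 frames: F F F F . F . . . . . . . . . . . . . F F . → 7 faults.
7 < 11: adding a frame reduced faults, as is typical.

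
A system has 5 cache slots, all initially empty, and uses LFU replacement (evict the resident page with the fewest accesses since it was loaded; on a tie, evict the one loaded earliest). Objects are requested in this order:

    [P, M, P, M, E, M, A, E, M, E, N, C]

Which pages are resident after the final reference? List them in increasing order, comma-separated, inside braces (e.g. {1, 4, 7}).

{C, E, M, N, P}

P: fault, frames (P)
M: fault, frames (P M)
P: hit
M: hit
E: fault, frames (P M E)
M: hit
A: fault, frames (P M E A)
E: hit
M: hit
E: hit
N: fault, frames (P M E A N)
C: fault, evict A, frames (P M E N C)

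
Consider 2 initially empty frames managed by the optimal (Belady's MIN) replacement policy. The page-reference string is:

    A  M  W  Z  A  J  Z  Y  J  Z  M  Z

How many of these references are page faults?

8

A: miss, frames {A}
M: miss, frames {A,M}
W: miss, evict M, frames {A,W}
Z: miss, evict W, frames {A,Z}
A: hit
J: miss, evict A, frames {Z,J}
Z: hit
Y: miss, evict Z, frames {J,Y}
J: hit
Z: miss, evict Y, frames {J,Z}
M: miss, evict J, frames {Z,M}
Z: hit
Page faults: 8.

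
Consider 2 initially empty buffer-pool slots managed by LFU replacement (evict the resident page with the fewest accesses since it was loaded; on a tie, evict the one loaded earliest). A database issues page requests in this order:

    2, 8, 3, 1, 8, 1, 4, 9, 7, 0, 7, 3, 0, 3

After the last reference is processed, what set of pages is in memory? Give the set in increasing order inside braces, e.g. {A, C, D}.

{1, 3}

2: fault, frames (2)
8: fault, frames (2 8)
3: fault, evict 2, frames (8 3)
1: fault, evict 8, frames (3 1)
8: fault, evict 3, frames (1 8)
1: hit
4: fault, evict 8, frames (1 4)
9: fault, evict 4, frames (1 9)
7: fault, evict 9, frames (1 7)
0: fault, evict 7, frames (1 0)
7: fault, evict 0, frames (1 7)
3: fault, evict 7, frames (1 3)
0: fault, evict 3, frames (1 0)
3: fault, evict 0, frames (1 3)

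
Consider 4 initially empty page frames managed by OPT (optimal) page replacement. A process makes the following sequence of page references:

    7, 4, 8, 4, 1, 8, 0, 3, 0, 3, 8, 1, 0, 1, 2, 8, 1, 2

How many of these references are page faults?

7

7: fault, frames (7)
4: fault, frames (7 4)
8: fault, frames (7 4 8)
4: hit
1: fault, frames (7 4 8 1)
8: hit
0: fault, evict 4, frames (7 8 1 0)
3: fault, evict 7, frames (8 1 0 3)
0: hit
3: hit
8: hit
1: hit
0: hit
1: hit
2: fault, evict 3, frames (8 1 0 2)
8: hit
1: hit
2: hit
Page faults: 7.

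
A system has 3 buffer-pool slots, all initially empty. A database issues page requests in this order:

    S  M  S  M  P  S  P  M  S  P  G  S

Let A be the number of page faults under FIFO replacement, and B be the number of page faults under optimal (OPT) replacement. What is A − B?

Under FIFO: F F . . F . . . . . F F → 5 faults.
Under OPT: F F . . F . . . . . F . → 4 faults.
A − B = 5 − 4 = 1.

1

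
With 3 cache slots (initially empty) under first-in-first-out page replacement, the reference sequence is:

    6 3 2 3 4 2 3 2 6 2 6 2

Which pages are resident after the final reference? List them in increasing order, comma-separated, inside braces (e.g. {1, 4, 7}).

{2, 4, 6}

6 → fault, frames [6]
3 → fault, frames [6, 3]
2 → fault, frames [6, 3, 2]
3 → hit
4 → fault, evict 6, frames [3, 2, 4]
2 → hit
3 → hit
2 → hit
6 → fault, evict 3, frames [2, 4, 6]
2 → hit
6 → hit
2 → hit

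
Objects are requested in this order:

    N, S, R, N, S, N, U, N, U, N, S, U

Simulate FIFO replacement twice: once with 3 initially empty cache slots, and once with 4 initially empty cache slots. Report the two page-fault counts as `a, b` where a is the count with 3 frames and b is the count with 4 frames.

3 frames: F F F . . . F F . . F . → 6 faults.
4 frames: F F F . . . F . . . . . → 4 faults.
4 < 6: adding a frame reduced faults, as is typical.

6, 4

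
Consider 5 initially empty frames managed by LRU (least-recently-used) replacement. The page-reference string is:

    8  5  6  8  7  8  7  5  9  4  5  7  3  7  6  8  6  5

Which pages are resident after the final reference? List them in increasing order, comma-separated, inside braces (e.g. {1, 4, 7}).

8 -> fault, frames [8]
5 -> fault, frames [8, 5]
6 -> fault, frames [8, 5, 6]
8 -> hit
7 -> fault, frames [5, 6, 8, 7]
8 -> hit
7 -> hit
5 -> hit
9 -> fault, frames [6, 8, 7, 5, 9]
4 -> fault, evict 6, frames [8, 7, 5, 9, 4]
5 -> hit
7 -> hit
3 -> fault, evict 8, frames [9, 4, 5, 7, 3]
7 -> hit
6 -> fault, evict 9, frames [4, 5, 3, 7, 6]
8 -> fault, evict 4, frames [5, 3, 7, 6, 8]
6 -> hit
5 -> hit

{3, 5, 6, 7, 8}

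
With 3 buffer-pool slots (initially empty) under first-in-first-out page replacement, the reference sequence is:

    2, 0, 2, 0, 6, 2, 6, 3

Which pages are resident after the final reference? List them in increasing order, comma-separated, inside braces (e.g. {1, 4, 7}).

{0, 3, 6}

2: fault, frames [2]
0: fault, frames [2, 0]
2: hit
0: hit
6: fault, frames [2, 0, 6]
2: hit
6: hit
3: fault, evict 2, frames [0, 6, 3]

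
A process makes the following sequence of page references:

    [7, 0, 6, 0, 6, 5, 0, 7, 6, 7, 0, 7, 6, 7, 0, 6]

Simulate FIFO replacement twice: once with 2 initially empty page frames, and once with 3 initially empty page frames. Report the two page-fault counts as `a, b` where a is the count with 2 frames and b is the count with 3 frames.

2 frames: F F F . . F F F F . F F F . F . → 11 faults.
3 frames: F F F . . F . F . . F . F . . . → 7 faults.
7 < 11: adding a frame reduced faults, as is typical.

11, 7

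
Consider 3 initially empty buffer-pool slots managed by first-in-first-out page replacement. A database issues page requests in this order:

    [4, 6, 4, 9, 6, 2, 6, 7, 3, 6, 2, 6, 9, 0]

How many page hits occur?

4 -> fault, frames [4]
6 -> fault, frames [4, 6]
4 -> hit
9 -> fault, frames [4, 6, 9]
6 -> hit
2 -> fault, evict 4, frames [6, 9, 2]
6 -> hit
7 -> fault, evict 6, frames [9, 2, 7]
3 -> fault, evict 9, frames [2, 7, 3]
6 -> fault, evict 2, frames [7, 3, 6]
2 -> fault, evict 7, frames [3, 6, 2]
6 -> hit
9 -> fault, evict 3, frames [6, 2, 9]
0 -> fault, evict 6, frames [2, 9, 0]
Hits: 4.

4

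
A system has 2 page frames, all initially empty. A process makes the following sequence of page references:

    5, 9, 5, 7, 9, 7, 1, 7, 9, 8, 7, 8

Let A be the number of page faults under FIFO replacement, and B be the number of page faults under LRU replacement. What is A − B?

-1

Under FIFO: F F . F . . F . F F F . → 7 faults.
Under LRU: F F . F F . F . F F F . → 8 faults.
A − B = 7 − 8 = -1.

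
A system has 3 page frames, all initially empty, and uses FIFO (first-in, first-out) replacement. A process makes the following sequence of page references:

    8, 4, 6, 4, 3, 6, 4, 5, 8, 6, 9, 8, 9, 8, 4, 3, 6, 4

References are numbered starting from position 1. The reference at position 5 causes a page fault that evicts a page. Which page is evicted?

8

pos 1: 8: fault, frames {8}
pos 2: 4: fault, frames {8,4}
pos 3: 6: fault, frames {8,4,6}
pos 4: 4: hit
pos 5: 3: fault, evict 8, frames {4,6,3}
At position 5, page 8 is evicted.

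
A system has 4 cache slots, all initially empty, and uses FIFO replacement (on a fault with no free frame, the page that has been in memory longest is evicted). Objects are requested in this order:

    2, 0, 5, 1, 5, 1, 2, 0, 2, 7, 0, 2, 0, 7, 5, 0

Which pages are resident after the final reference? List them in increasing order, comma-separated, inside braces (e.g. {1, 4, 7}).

2: miss, frames [2]
0: miss, frames [2, 0]
5: miss, frames [2, 0, 5]
1: miss, frames [2, 0, 5, 1]
5: hit
1: hit
2: hit
0: hit
2: hit
7: miss, evict 2, frames [0, 5, 1, 7]
0: hit
2: miss, evict 0, frames [5, 1, 7, 2]
0: miss, evict 5, frames [1, 7, 2, 0]
7: hit
5: miss, evict 1, frames [7, 2, 0, 5]
0: hit

{0, 2, 5, 7}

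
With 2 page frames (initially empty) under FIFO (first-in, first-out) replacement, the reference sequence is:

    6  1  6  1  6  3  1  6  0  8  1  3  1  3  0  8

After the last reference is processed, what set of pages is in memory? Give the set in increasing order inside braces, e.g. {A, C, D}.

6: miss, frames (6)
1: miss, frames (6 1)
6: hit
1: hit
6: hit
3: miss, evict 6, frames (1 3)
1: hit
6: miss, evict 1, frames (3 6)
0: miss, evict 3, frames (6 0)
8: miss, evict 6, frames (0 8)
1: miss, evict 0, frames (8 1)
3: miss, evict 8, frames (1 3)
1: hit
3: hit
0: miss, evict 1, frames (3 0)
8: miss, evict 3, frames (0 8)

{0, 8}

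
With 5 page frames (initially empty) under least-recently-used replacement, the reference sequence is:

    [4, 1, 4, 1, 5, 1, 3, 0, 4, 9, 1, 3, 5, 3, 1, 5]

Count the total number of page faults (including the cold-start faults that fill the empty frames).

4 -> fault, frames [4]
1 -> fault, frames [4, 1]
4 -> hit
1 -> hit
5 -> fault, frames [4, 1, 5]
1 -> hit
3 -> fault, frames [4, 5, 1, 3]
0 -> fault, frames [4, 5, 1, 3, 0]
4 -> hit
9 -> fault, evict 5, frames [1, 3, 0, 4, 9]
1 -> hit
3 -> hit
5 -> fault, evict 0, frames [4, 9, 1, 3, 5]
3 -> hit
1 -> hit
5 -> hit
Page faults: 7.

7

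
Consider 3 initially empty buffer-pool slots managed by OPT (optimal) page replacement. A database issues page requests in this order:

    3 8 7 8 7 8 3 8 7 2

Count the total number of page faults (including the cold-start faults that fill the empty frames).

4

3 -> miss, frames {3}
8 -> miss, frames {3,8}
7 -> miss, frames {3,8,7}
8 -> hit
7 -> hit
8 -> hit
3 -> hit
8 -> hit
7 -> hit
2 -> miss, evict 7, frames {3,8,2}
Page faults: 4.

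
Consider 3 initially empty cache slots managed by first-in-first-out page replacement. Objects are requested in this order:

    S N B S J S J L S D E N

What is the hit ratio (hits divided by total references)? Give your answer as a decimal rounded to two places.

S: fault, frames (S)
N: fault, frames (S N)
B: fault, frames (S N B)
S: hit
J: fault, evict S, frames (N B J)
S: fault, evict N, frames (B J S)
J: hit
L: fault, evict B, frames (J S L)
S: hit
D: fault, evict J, frames (S L D)
E: fault, evict S, frames (L D E)
N: fault, evict L, frames (D E N)
Hits: 3 of 12 references → 3/12 = 0.2500.

0.25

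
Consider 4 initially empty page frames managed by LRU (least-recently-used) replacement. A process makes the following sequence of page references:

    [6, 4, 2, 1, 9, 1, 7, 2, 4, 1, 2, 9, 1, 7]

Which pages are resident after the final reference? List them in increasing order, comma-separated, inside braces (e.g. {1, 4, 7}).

{1, 2, 7, 9}

6: fault, frames {6}
4: fault, frames {6,4}
2: fault, frames {6,4,2}
1: fault, frames {6,4,2,1}
9: fault, evict 6, frames {4,2,1,9}
1: hit
7: fault, evict 4, frames {2,9,1,7}
2: hit
4: fault, evict 9, frames {1,7,2,4}
1: hit
2: hit
9: fault, evict 7, frames {4,1,2,9}
1: hit
7: fault, evict 4, frames {2,9,1,7}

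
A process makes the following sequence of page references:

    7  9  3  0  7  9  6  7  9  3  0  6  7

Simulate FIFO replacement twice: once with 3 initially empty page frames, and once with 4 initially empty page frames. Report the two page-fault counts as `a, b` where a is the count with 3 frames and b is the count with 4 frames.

3 frames: F F F F F F F . . F F . F → 10 faults.
4 frames: F F F F . . F F F F F F F → 11 faults.
11 > 10: adding a frame increased faults — Belady's anomaly.

10, 11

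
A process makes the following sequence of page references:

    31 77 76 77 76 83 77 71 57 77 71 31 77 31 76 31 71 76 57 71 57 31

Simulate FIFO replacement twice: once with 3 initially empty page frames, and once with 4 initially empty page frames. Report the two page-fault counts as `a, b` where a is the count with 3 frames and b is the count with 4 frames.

12, 11

3 frames: F F F . . F . F F F . F . . F . F . F . . F → 12 faults.
4 frames: F F F . . F . F F F . F . . F . F . F . . . → 11 faults.
11 < 12: adding a frame reduced faults, as is typical.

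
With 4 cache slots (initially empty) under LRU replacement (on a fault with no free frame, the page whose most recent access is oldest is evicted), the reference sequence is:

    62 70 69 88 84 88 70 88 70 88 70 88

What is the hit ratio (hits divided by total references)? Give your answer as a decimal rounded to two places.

62: miss, frames {62}
70: miss, frames {62,70}
69: miss, frames {62,70,69}
88: miss, frames {62,70,69,88}
84: miss, evict 62, frames {70,69,88,84}
88: hit
70: hit
88: hit
70: hit
88: hit
70: hit
88: hit
Hits: 7 of 12 references → 7/12 = 0.5833.

0.58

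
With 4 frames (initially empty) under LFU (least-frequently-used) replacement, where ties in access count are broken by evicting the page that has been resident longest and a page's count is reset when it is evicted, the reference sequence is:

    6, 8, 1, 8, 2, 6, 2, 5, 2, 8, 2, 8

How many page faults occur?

5

6 -> miss, frames [6]
8 -> miss, frames [6, 8]
1 -> miss, frames [6, 8, 1]
8 -> hit
2 -> miss, frames [6, 8, 1, 2]
6 -> hit
2 -> hit
5 -> miss, evict 1, frames [6, 8, 2, 5]
2 -> hit
8 -> hit
2 -> hit
8 -> hit
Page faults: 5.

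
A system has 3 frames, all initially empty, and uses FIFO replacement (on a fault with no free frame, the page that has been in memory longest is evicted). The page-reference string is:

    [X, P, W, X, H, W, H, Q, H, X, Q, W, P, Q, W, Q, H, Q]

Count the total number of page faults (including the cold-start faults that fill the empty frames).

X -> miss, frames {X}
P -> miss, frames {X,P}
W -> miss, frames {X,P,W}
X -> hit
H -> miss, evict X, frames {P,W,H}
W -> hit
H -> hit
Q -> miss, evict P, frames {W,H,Q}
H -> hit
X -> miss, evict W, frames {H,Q,X}
Q -> hit
W -> miss, evict H, frames {Q,X,W}
P -> miss, evict Q, frames {X,W,P}
Q -> miss, evict X, frames {W,P,Q}
W -> hit
Q -> hit
H -> miss, evict W, frames {P,Q,H}
Q -> hit
Page faults: 10.

10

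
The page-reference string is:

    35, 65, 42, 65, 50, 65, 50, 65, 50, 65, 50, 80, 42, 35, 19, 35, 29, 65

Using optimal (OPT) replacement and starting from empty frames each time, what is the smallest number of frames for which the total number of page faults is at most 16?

f=1: 18 faults
f=2: 10 faults
f=3: 8 faults
f=4: 7 faults
f=5: 7 faults
f=6: 7 faults
f=7: 7 faults
Smallest f with faults ≤ 16 is 2.

2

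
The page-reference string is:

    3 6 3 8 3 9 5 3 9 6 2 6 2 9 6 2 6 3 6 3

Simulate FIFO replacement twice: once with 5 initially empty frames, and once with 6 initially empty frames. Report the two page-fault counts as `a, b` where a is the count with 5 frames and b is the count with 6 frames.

8, 6

5 frames: F F . F . F F . . . F . . . . . . F F . → 8 faults.
6 frames: F F . F . F F . . . F . . . . . . . . . → 6 faults.
6 < 8: adding a frame reduced faults, as is typical.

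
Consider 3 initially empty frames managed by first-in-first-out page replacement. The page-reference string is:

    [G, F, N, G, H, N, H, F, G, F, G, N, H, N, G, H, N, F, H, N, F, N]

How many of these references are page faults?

11

G → miss, frames [G]
F → miss, frames [G, F]
N → miss, frames [G, F, N]
G → hit
H → miss, evict G, frames [F, N, H]
N → hit
H → hit
F → hit
G → miss, evict F, frames [N, H, G]
F → miss, evict N, frames [H, G, F]
G → hit
N → miss, evict H, frames [G, F, N]
H → miss, evict G, frames [F, N, H]
N → hit
G → miss, evict F, frames [N, H, G]
H → hit
N → hit
F → miss, evict N, frames [H, G, F]
H → hit
N → miss, evict H, frames [G, F, N]
F → hit
N → hit
Page faults: 11.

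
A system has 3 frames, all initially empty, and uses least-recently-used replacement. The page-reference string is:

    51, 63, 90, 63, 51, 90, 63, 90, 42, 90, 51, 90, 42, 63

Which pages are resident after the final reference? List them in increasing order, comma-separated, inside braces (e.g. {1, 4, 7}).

51 -> fault, frames [51]
63 -> fault, frames [51, 63]
90 -> fault, frames [51, 63, 90]
63 -> hit
51 -> hit
90 -> hit
63 -> hit
90 -> hit
42 -> fault, evict 51, frames [63, 90, 42]
90 -> hit
51 -> fault, evict 63, frames [42, 90, 51]
90 -> hit
42 -> hit
63 -> fault, evict 51, frames [90, 42, 63]

{42, 63, 90}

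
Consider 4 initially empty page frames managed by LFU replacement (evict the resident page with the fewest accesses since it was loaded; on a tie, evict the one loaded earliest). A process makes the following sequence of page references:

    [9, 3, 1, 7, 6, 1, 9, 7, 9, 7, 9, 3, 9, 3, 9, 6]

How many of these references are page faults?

8

9 → miss, frames (9)
3 → miss, frames (9 3)
1 → miss, frames (9 3 1)
7 → miss, frames (9 3 1 7)
6 → miss, evict 9, frames (3 1 7 6)
1 → hit
9 → miss, evict 3, frames (1 7 6 9)
7 → hit
9 → hit
7 → hit
9 → hit
3 → miss, evict 6, frames (1 7 9 3)
9 → hit
3 → hit
9 → hit
6 → miss, evict 1, frames (7 9 3 6)
Page faults: 8.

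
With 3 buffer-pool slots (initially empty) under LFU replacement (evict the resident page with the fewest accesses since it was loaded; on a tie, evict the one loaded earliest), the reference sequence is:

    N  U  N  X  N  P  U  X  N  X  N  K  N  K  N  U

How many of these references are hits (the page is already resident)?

N: fault, frames (N)
U: fault, frames (N U)
N: hit
X: fault, frames (N U X)
N: hit
P: fault, evict U, frames (N X P)
U: fault, evict X, frames (N P U)
X: fault, evict P, frames (N U X)
N: hit
X: hit
N: hit
K: fault, evict U, frames (N X K)
N: hit
K: hit
N: hit
U: fault, evict X, frames (N K U)
Hits: 8.

8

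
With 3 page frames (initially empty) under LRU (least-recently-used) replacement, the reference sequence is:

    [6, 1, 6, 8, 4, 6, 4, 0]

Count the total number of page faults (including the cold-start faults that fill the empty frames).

6 -> miss, frames (6)
1 -> miss, frames (6 1)
6 -> hit
8 -> miss, frames (1 6 8)
4 -> miss, evict 1, frames (6 8 4)
6 -> hit
4 -> hit
0 -> miss, evict 8, frames (6 4 0)
Page faults: 5.

5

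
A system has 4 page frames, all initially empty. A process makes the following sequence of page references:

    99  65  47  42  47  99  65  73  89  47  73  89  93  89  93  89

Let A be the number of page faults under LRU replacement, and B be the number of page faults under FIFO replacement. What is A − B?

Under LRU: F F F F . . . F F F . . F . . . → 8 faults.
Under FIFO: F F F F . . . F F . . . F . . . → 7 faults.
A − B = 8 − 7 = 1.

1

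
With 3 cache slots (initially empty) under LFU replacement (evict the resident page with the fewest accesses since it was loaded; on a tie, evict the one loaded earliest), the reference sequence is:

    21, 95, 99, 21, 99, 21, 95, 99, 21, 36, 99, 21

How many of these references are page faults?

4

21 → fault, frames {21}
95 → fault, frames {21,95}
99 → fault, frames {21,95,99}
21 → hit
99 → hit
21 → hit
95 → hit
99 → hit
21 → hit
36 → fault, evict 95, frames {21,99,36}
99 → hit
21 → hit
Page faults: 4.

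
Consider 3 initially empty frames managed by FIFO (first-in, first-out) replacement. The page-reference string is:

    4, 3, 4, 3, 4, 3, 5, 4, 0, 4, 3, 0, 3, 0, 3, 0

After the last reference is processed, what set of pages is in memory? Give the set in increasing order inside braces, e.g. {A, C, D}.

4 → miss, frames {4}
3 → miss, frames {4,3}
4 → hit
3 → hit
4 → hit
3 → hit
5 → miss, frames {4,3,5}
4 → hit
0 → miss, evict 4, frames {3,5,0}
4 → miss, evict 3, frames {5,0,4}
3 → miss, evict 5, frames {0,4,3}
0 → hit
3 → hit
0 → hit
3 → hit
0 → hit

{0, 3, 4}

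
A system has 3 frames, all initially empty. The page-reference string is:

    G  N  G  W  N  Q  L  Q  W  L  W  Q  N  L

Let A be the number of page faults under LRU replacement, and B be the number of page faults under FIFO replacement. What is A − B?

2

Under LRU: F F . F . F F . F . . . F F → 8 faults.
Under FIFO: F F . F . F F . . . . . F . → 6 faults.
A − B = 8 − 6 = 2.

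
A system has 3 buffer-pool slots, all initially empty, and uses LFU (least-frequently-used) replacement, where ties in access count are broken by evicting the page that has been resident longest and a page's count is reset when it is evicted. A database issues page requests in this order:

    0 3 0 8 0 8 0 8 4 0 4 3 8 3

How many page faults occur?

5

0: miss, frames (0)
3: miss, frames (0 3)
0: hit
8: miss, frames (0 3 8)
0: hit
8: hit
0: hit
8: hit
4: miss, evict 3, frames (0 8 4)
0: hit
4: hit
3: miss, evict 4, frames (0 8 3)
8: hit
3: hit
Page faults: 5.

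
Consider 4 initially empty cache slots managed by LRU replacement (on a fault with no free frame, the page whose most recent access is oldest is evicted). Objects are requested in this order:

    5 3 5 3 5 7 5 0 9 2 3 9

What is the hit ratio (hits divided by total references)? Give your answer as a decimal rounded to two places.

5 → fault, frames (5)
3 → fault, frames (5 3)
5 → hit
3 → hit
5 → hit
7 → fault, frames (3 5 7)
5 → hit
0 → fault, frames (3 7 5 0)
9 → fault, evict 3, frames (7 5 0 9)
2 → fault, evict 7, frames (5 0 9 2)
3 → fault, evict 5, frames (0 9 2 3)
9 → hit
Hits: 5 of 12 references → 5/12 = 0.4167.

0.42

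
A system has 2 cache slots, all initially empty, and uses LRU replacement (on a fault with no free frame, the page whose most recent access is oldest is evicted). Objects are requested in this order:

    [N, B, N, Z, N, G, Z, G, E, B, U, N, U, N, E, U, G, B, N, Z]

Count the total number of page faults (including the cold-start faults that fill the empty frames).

N → fault, frames [N]
B → fault, frames [N, B]
N → hit
Z → fault, evict B, frames [N, Z]
N → hit
G → fault, evict Z, frames [N, G]
Z → fault, evict N, frames [G, Z]
G → hit
E → fault, evict Z, frames [G, E]
B → fault, evict G, frames [E, B]
U → fault, evict E, frames [B, U]
N → fault, evict B, frames [U, N]
U → hit
N → hit
E → fault, evict U, frames [N, E]
U → fault, evict N, frames [E, U]
G → fault, evict E, frames [U, G]
B → fault, evict U, frames [G, B]
N → fault, evict G, frames [B, N]
Z → fault, evict B, frames [N, Z]
Page faults: 15.

15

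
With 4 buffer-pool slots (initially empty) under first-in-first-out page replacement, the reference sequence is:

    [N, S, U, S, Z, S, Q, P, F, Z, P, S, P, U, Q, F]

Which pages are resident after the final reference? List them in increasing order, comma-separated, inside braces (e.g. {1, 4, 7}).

{F, Q, S, U}

N: miss, frames {N}
S: miss, frames {N,S}
U: miss, frames {N,S,U}
S: hit
Z: miss, frames {N,S,U,Z}
S: hit
Q: miss, evict N, frames {S,U,Z,Q}
P: miss, evict S, frames {U,Z,Q,P}
F: miss, evict U, frames {Z,Q,P,F}
Z: hit
P: hit
S: miss, evict Z, frames {Q,P,F,S}
P: hit
U: miss, evict Q, frames {P,F,S,U}
Q: miss, evict P, frames {F,S,U,Q}
F: hit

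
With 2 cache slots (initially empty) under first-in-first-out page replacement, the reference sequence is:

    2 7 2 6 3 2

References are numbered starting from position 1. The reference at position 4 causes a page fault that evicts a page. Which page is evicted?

2

pos 1: 2 → miss, frames [2]
pos 2: 7 → miss, frames [2, 7]
pos 3: 2 → hit
pos 4: 6 → miss, evict 2, frames [7, 6]
At position 4, page 2 is evicted.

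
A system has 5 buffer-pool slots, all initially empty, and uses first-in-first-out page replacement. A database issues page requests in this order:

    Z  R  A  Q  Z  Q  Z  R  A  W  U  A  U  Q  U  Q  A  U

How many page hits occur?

Z → fault, frames (Z)
R → fault, frames (Z R)
A → fault, frames (Z R A)
Q → fault, frames (Z R A Q)
Z → hit
Q → hit
Z → hit
R → hit
A → hit
W → fault, frames (Z R A Q W)
U → fault, evict Z, frames (R A Q W U)
A → hit
U → hit
Q → hit
U → hit
Q → hit
A → hit
U → hit
Hits: 12.

12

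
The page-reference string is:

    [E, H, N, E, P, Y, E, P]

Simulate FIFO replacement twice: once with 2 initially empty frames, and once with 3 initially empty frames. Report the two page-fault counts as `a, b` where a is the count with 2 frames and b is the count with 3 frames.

8, 6

2 frames: F F F F F F F F → 8 faults.
3 frames: F F F . F F F . → 6 faults.
6 < 8: adding a frame reduced faults, as is typical.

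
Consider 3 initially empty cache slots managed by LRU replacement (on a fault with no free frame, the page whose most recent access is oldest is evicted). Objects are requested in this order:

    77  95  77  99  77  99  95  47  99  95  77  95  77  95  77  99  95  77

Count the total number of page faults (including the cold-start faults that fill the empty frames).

5

77 -> miss, frames (77)
95 -> miss, frames (77 95)
77 -> hit
99 -> miss, frames (95 77 99)
77 -> hit
99 -> hit
95 -> hit
47 -> miss, evict 77, frames (99 95 47)
99 -> hit
95 -> hit
77 -> miss, evict 47, frames (99 95 77)
95 -> hit
77 -> hit
95 -> hit
77 -> hit
99 -> hit
95 -> hit
77 -> hit
Page faults: 5.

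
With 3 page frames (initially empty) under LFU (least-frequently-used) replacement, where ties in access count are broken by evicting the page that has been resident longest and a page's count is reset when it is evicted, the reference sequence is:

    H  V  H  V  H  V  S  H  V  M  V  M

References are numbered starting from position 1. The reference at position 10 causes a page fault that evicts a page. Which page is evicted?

S

pos 1: H → fault, frames {H}
pos 2: V → fault, frames {H,V}
pos 3: H → hit
pos 4: V → hit
pos 5: H → hit
pos 6: V → hit
pos 7: S → fault, frames {H,V,S}
pos 8: H → hit
pos 9: V → hit
pos 10: M → fault, evict S, frames {H,V,M}
At position 10, page S is evicted.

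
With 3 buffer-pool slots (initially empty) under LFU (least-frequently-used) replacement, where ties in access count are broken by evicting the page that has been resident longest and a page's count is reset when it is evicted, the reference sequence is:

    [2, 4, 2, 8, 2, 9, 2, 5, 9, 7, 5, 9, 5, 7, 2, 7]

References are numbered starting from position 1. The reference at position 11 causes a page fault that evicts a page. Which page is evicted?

pos 1: 2: miss, frames [2]
pos 2: 4: miss, frames [2, 4]
pos 3: 2: hit
pos 4: 8: miss, frames [2, 4, 8]
pos 5: 2: hit
pos 6: 9: miss, evict 4, frames [2, 8, 9]
pos 7: 2: hit
pos 8: 5: miss, evict 8, frames [2, 9, 5]
pos 9: 9: hit
pos 10: 7: miss, evict 5, frames [2, 9, 7]
pos 11: 5: miss, evict 7, frames [2, 9, 5]
At position 11, page 7 is evicted.

7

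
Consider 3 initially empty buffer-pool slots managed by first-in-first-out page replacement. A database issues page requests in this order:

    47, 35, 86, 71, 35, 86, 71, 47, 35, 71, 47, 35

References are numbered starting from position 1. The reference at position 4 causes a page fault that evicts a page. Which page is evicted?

pos 1: 47 -> fault, frames [47]
pos 2: 35 -> fault, frames [47, 35]
pos 3: 86 -> fault, frames [47, 35, 86]
pos 4: 71 -> fault, evict 47, frames [35, 86, 71]
At position 4, page 47 is evicted.

47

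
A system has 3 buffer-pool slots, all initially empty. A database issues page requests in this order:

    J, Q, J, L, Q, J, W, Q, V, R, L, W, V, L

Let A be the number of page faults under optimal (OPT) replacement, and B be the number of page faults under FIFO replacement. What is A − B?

Under OPT: F F . F . . F . F F . . F . → 7 faults.
Under FIFO: F F . F . . F . F F F F F . → 9 faults.
A − B = 7 − 9 = -2.

-2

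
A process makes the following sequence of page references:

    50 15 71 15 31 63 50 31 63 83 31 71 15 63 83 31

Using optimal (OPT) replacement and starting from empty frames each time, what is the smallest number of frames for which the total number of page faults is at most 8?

f=1: 16 faults
f=2: 12 faults
f=3: 9 faults
f=4: 7 faults
f=5: 6 faults
f=6: 6 faults
Smallest f with faults ≤ 8 is 4.

4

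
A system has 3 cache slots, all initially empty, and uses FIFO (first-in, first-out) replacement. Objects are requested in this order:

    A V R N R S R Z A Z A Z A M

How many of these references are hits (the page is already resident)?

A -> miss, frames (A)
V -> miss, frames (A V)
R -> miss, frames (A V R)
N -> miss, evict A, frames (V R N)
R -> hit
S -> miss, evict V, frames (R N S)
R -> hit
Z -> miss, evict R, frames (N S Z)
A -> miss, evict N, frames (S Z A)
Z -> hit
A -> hit
Z -> hit
A -> hit
M -> miss, evict S, frames (Z A M)
Hits: 6.

6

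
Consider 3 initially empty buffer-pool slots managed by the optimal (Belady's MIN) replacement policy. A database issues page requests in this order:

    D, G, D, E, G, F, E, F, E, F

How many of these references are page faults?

D -> fault, frames (D)
G -> fault, frames (D G)
D -> hit
E -> fault, frames (D G E)
G -> hit
F -> fault, evict G, frames (D E F)
E -> hit
F -> hit
E -> hit
F -> hit
Page faults: 4.

4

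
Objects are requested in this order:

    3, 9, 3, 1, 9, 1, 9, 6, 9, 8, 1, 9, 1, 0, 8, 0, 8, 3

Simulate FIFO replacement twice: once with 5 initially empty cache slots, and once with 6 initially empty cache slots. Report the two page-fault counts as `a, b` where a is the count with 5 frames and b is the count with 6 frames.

5 frames: F F . F . . . F . F . . . F . . . F → 7 faults.
6 frames: F F . F . . . F . F . . . F . . . . → 6 faults.
6 < 7: adding a frame reduced faults, as is typical.

7, 6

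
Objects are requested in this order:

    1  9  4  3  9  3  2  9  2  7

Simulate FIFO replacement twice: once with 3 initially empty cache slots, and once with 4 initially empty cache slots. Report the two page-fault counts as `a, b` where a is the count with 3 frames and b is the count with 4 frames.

3 frames: F F F F . . F F . F → 7 faults.
4 frames: F F F F . . F . . F → 6 faults.
6 < 7: adding a frame reduced faults, as is typical.

7, 6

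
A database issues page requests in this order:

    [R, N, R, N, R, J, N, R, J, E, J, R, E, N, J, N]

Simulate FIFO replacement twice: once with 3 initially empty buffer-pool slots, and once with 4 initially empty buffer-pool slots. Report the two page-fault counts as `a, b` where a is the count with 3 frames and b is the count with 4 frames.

7, 4

3 frames: F F . . . F . . . F . F . F F . → 7 faults.
4 frames: F F . . . F . . . F . . . . . . → 4 faults.
4 < 7: adding a frame reduced faults, as is typical.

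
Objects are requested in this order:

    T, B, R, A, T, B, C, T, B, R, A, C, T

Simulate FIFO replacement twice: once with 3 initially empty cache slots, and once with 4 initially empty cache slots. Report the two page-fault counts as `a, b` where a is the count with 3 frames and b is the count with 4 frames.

10, 11

3 frames: F F F F F F F . . F F . F → 10 faults.
4 frames: F F F F . . F F F F F F F → 11 faults.
11 > 10: adding a frame increased faults — Belady's anomaly.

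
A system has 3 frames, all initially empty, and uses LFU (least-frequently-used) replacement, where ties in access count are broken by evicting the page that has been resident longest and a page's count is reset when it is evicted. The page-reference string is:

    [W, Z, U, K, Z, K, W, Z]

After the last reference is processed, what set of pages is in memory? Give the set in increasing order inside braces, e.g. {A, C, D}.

{K, W, Z}

W → fault, frames {W}
Z → fault, frames {W,Z}
U → fault, frames {W,Z,U}
K → fault, evict W, frames {Z,U,K}
Z → hit
K → hit
W → fault, evict U, frames {Z,K,W}
Z → hit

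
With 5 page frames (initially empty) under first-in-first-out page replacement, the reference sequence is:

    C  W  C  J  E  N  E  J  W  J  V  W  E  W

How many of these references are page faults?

6

C -> miss, frames {C}
W -> miss, frames {C,W}
C -> hit
J -> miss, frames {C,W,J}
E -> miss, frames {C,W,J,E}
N -> miss, frames {C,W,J,E,N}
E -> hit
J -> hit
W -> hit
J -> hit
V -> miss, evict C, frames {W,J,E,N,V}
W -> hit
E -> hit
W -> hit
Page faults: 6.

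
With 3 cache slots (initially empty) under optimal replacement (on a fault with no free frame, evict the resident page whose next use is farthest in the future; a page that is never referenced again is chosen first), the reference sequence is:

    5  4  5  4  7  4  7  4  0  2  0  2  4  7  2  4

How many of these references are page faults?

6

5 -> miss, frames (5)
4 -> miss, frames (5 4)
5 -> hit
4 -> hit
7 -> miss, frames (5 4 7)
4 -> hit
7 -> hit
4 -> hit
0 -> miss, evict 5, frames (4 7 0)
2 -> miss, evict 7, frames (4 0 2)
0 -> hit
2 -> hit
4 -> hit
7 -> miss, evict 0, frames (4 2 7)
2 -> hit
4 -> hit
Page faults: 6.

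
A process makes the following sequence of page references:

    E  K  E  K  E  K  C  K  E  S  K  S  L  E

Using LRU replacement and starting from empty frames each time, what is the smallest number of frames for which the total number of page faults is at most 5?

f=1: 14 faults
f=2: 8 faults
f=3: 6 faults
f=4: 5 faults
f=5: 5 faults
Smallest f with faults ≤ 5 is 4.

4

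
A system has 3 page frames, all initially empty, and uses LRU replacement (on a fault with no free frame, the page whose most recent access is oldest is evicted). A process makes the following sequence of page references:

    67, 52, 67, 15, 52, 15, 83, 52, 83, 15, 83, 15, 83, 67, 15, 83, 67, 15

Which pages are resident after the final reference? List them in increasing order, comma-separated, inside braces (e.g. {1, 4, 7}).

{15, 67, 83}

67 → fault, frames (67)
52 → fault, frames (67 52)
67 → hit
15 → fault, frames (52 67 15)
52 → hit
15 → hit
83 → fault, evict 67, frames (52 15 83)
52 → hit
83 → hit
15 → hit
83 → hit
15 → hit
83 → hit
67 → fault, evict 52, frames (15 83 67)
15 → hit
83 → hit
67 → hit
15 → hit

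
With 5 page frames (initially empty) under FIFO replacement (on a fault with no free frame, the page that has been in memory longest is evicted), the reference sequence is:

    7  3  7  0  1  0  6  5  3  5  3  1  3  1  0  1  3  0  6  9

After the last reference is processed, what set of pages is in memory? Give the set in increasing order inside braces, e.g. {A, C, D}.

{0, 1, 5, 6, 9}

7 → miss, frames (7)
3 → miss, frames (7 3)
7 → hit
0 → miss, frames (7 3 0)
1 → miss, frames (7 3 0 1)
0 → hit
6 → miss, frames (7 3 0 1 6)
5 → miss, evict 7, frames (3 0 1 6 5)
3 → hit
5 → hit
3 → hit
1 → hit
3 → hit
1 → hit
0 → hit
1 → hit
3 → hit
0 → hit
6 → hit
9 → miss, evict 3, frames (0 1 6 5 9)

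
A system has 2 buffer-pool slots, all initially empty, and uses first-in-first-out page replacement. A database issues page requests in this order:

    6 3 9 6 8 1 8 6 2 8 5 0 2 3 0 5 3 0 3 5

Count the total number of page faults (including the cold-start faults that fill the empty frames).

6 → miss, frames {6}
3 → miss, frames {6,3}
9 → miss, evict 6, frames {3,9}
6 → miss, evict 3, frames {9,6}
8 → miss, evict 9, frames {6,8}
1 → miss, evict 6, frames {8,1}
8 → hit
6 → miss, evict 8, frames {1,6}
2 → miss, evict 1, frames {6,2}
8 → miss, evict 6, frames {2,8}
5 → miss, evict 2, frames {8,5}
0 → miss, evict 8, frames {5,0}
2 → miss, evict 5, frames {0,2}
3 → miss, evict 0, frames {2,3}
0 → miss, evict 2, frames {3,0}
5 → miss, evict 3, frames {0,5}
3 → miss, evict 0, frames {5,3}
0 → miss, evict 5, frames {3,0}
3 → hit
5 → miss, evict 3, frames {0,5}
Page faults: 18.

18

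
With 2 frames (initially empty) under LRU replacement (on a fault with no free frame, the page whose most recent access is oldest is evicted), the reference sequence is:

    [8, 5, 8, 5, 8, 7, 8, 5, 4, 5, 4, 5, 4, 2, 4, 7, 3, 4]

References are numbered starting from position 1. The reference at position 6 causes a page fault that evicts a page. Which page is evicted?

5

pos 1: 8 → fault, frames {8}
pos 2: 5 → fault, frames {8,5}
pos 3: 8 → hit
pos 4: 5 → hit
pos 5: 8 → hit
pos 6: 7 → fault, evict 5, frames {8,7}
At position 6, page 5 is evicted.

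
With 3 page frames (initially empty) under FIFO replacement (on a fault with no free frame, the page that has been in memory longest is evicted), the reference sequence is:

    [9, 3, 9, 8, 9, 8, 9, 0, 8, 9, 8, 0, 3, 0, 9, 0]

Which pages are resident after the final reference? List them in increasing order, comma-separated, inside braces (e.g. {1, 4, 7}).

{0, 3, 9}

9 → miss, frames (9)
3 → miss, frames (9 3)
9 → hit
8 → miss, frames (9 3 8)
9 → hit
8 → hit
9 → hit
0 → miss, evict 9, frames (3 8 0)
8 → hit
9 → miss, evict 3, frames (8 0 9)
8 → hit
0 → hit
3 → miss, evict 8, frames (0 9 3)
0 → hit
9 → hit
0 → hit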